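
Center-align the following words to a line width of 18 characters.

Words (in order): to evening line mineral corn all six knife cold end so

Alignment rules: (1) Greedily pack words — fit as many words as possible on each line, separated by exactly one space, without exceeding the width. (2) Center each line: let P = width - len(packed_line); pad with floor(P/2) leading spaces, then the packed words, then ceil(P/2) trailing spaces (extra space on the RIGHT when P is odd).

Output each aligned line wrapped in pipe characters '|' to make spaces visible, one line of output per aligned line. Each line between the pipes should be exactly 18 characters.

Line 1: ['to', 'evening', 'line'] (min_width=15, slack=3)
Line 2: ['mineral', 'corn', 'all'] (min_width=16, slack=2)
Line 3: ['six', 'knife', 'cold', 'end'] (min_width=18, slack=0)
Line 4: ['so'] (min_width=2, slack=16)

Answer: | to evening line  |
| mineral corn all |
|six knife cold end|
|        so        |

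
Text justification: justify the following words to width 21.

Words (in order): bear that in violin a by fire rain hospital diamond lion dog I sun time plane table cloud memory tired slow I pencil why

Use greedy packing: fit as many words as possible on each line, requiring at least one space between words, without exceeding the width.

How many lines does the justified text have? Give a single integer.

Answer: 6

Derivation:
Line 1: ['bear', 'that', 'in', 'violin', 'a'] (min_width=21, slack=0)
Line 2: ['by', 'fire', 'rain', 'hospital'] (min_width=21, slack=0)
Line 3: ['diamond', 'lion', 'dog', 'I'] (min_width=18, slack=3)
Line 4: ['sun', 'time', 'plane', 'table'] (min_width=20, slack=1)
Line 5: ['cloud', 'memory', 'tired'] (min_width=18, slack=3)
Line 6: ['slow', 'I', 'pencil', 'why'] (min_width=17, slack=4)
Total lines: 6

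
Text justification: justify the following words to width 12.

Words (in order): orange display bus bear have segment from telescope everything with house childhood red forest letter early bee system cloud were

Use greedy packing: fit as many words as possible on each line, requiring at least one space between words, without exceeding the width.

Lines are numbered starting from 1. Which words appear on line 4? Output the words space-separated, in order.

Line 1: ['orange'] (min_width=6, slack=6)
Line 2: ['display', 'bus'] (min_width=11, slack=1)
Line 3: ['bear', 'have'] (min_width=9, slack=3)
Line 4: ['segment', 'from'] (min_width=12, slack=0)
Line 5: ['telescope'] (min_width=9, slack=3)
Line 6: ['everything'] (min_width=10, slack=2)
Line 7: ['with', 'house'] (min_width=10, slack=2)
Line 8: ['childhood'] (min_width=9, slack=3)
Line 9: ['red', 'forest'] (min_width=10, slack=2)
Line 10: ['letter', 'early'] (min_width=12, slack=0)
Line 11: ['bee', 'system'] (min_width=10, slack=2)
Line 12: ['cloud', 'were'] (min_width=10, slack=2)

Answer: segment from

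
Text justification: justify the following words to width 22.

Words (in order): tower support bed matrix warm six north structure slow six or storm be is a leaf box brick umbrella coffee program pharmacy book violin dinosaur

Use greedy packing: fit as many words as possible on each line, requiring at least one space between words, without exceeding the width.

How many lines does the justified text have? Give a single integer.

Line 1: ['tower', 'support', 'bed'] (min_width=17, slack=5)
Line 2: ['matrix', 'warm', 'six', 'north'] (min_width=21, slack=1)
Line 3: ['structure', 'slow', 'six', 'or'] (min_width=21, slack=1)
Line 4: ['storm', 'be', 'is', 'a', 'leaf', 'box'] (min_width=22, slack=0)
Line 5: ['brick', 'umbrella', 'coffee'] (min_width=21, slack=1)
Line 6: ['program', 'pharmacy', 'book'] (min_width=21, slack=1)
Line 7: ['violin', 'dinosaur'] (min_width=15, slack=7)
Total lines: 7

Answer: 7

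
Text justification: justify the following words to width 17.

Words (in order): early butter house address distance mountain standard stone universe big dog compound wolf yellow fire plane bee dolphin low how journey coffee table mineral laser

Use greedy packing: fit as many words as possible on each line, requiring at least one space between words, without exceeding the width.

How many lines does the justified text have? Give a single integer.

Line 1: ['early', 'butter'] (min_width=12, slack=5)
Line 2: ['house', 'address'] (min_width=13, slack=4)
Line 3: ['distance', 'mountain'] (min_width=17, slack=0)
Line 4: ['standard', 'stone'] (min_width=14, slack=3)
Line 5: ['universe', 'big', 'dog'] (min_width=16, slack=1)
Line 6: ['compound', 'wolf'] (min_width=13, slack=4)
Line 7: ['yellow', 'fire', 'plane'] (min_width=17, slack=0)
Line 8: ['bee', 'dolphin', 'low'] (min_width=15, slack=2)
Line 9: ['how', 'journey'] (min_width=11, slack=6)
Line 10: ['coffee', 'table'] (min_width=12, slack=5)
Line 11: ['mineral', 'laser'] (min_width=13, slack=4)
Total lines: 11

Answer: 11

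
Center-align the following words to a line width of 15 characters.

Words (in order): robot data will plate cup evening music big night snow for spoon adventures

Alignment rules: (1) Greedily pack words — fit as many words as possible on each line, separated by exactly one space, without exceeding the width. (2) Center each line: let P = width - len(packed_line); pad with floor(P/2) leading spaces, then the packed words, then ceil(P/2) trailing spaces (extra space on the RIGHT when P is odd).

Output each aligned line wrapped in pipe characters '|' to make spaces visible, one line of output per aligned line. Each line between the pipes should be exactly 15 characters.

Line 1: ['robot', 'data', 'will'] (min_width=15, slack=0)
Line 2: ['plate', 'cup'] (min_width=9, slack=6)
Line 3: ['evening', 'music'] (min_width=13, slack=2)
Line 4: ['big', 'night', 'snow'] (min_width=14, slack=1)
Line 5: ['for', 'spoon'] (min_width=9, slack=6)
Line 6: ['adventures'] (min_width=10, slack=5)

Answer: |robot data will|
|   plate cup   |
| evening music |
|big night snow |
|   for spoon   |
|  adventures   |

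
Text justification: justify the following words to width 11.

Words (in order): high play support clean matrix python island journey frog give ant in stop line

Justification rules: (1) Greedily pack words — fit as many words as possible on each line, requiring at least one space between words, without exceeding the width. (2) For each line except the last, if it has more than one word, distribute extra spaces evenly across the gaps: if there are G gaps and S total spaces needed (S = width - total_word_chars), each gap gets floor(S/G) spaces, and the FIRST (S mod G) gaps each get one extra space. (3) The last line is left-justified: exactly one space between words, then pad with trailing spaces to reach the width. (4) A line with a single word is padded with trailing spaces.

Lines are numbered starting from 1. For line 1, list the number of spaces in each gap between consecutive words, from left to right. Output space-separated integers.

Line 1: ['high', 'play'] (min_width=9, slack=2)
Line 2: ['support'] (min_width=7, slack=4)
Line 3: ['clean'] (min_width=5, slack=6)
Line 4: ['matrix'] (min_width=6, slack=5)
Line 5: ['python'] (min_width=6, slack=5)
Line 6: ['island'] (min_width=6, slack=5)
Line 7: ['journey'] (min_width=7, slack=4)
Line 8: ['frog', 'give'] (min_width=9, slack=2)
Line 9: ['ant', 'in', 'stop'] (min_width=11, slack=0)
Line 10: ['line'] (min_width=4, slack=7)

Answer: 3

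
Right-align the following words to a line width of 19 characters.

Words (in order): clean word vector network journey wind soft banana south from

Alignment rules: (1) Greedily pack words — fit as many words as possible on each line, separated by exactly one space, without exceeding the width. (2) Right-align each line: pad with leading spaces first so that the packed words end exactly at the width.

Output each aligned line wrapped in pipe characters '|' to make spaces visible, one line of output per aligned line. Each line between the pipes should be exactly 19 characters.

Answer: |  clean word vector|
|    network journey|
|   wind soft banana|
|         south from|

Derivation:
Line 1: ['clean', 'word', 'vector'] (min_width=17, slack=2)
Line 2: ['network', 'journey'] (min_width=15, slack=4)
Line 3: ['wind', 'soft', 'banana'] (min_width=16, slack=3)
Line 4: ['south', 'from'] (min_width=10, slack=9)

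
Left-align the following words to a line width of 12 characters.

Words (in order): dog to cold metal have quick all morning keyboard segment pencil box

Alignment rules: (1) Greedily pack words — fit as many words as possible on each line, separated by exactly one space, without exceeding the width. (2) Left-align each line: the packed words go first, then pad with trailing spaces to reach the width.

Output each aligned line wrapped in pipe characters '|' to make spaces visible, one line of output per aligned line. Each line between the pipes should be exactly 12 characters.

Answer: |dog to cold |
|metal have  |
|quick all   |
|morning     |
|keyboard    |
|segment     |
|pencil box  |

Derivation:
Line 1: ['dog', 'to', 'cold'] (min_width=11, slack=1)
Line 2: ['metal', 'have'] (min_width=10, slack=2)
Line 3: ['quick', 'all'] (min_width=9, slack=3)
Line 4: ['morning'] (min_width=7, slack=5)
Line 5: ['keyboard'] (min_width=8, slack=4)
Line 6: ['segment'] (min_width=7, slack=5)
Line 7: ['pencil', 'box'] (min_width=10, slack=2)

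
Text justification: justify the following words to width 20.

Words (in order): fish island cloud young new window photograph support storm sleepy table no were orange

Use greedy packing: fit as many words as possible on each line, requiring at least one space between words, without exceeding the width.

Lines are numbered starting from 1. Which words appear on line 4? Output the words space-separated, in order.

Line 1: ['fish', 'island', 'cloud'] (min_width=17, slack=3)
Line 2: ['young', 'new', 'window'] (min_width=16, slack=4)
Line 3: ['photograph', 'support'] (min_width=18, slack=2)
Line 4: ['storm', 'sleepy', 'table'] (min_width=18, slack=2)
Line 5: ['no', 'were', 'orange'] (min_width=14, slack=6)

Answer: storm sleepy table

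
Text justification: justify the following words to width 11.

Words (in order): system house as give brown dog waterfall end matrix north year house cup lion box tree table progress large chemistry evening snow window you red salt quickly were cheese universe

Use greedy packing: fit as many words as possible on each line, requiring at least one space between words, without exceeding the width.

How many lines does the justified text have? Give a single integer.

Answer: 20

Derivation:
Line 1: ['system'] (min_width=6, slack=5)
Line 2: ['house', 'as'] (min_width=8, slack=3)
Line 3: ['give', 'brown'] (min_width=10, slack=1)
Line 4: ['dog'] (min_width=3, slack=8)
Line 5: ['waterfall'] (min_width=9, slack=2)
Line 6: ['end', 'matrix'] (min_width=10, slack=1)
Line 7: ['north', 'year'] (min_width=10, slack=1)
Line 8: ['house', 'cup'] (min_width=9, slack=2)
Line 9: ['lion', 'box'] (min_width=8, slack=3)
Line 10: ['tree', 'table'] (min_width=10, slack=1)
Line 11: ['progress'] (min_width=8, slack=3)
Line 12: ['large'] (min_width=5, slack=6)
Line 13: ['chemistry'] (min_width=9, slack=2)
Line 14: ['evening'] (min_width=7, slack=4)
Line 15: ['snow', 'window'] (min_width=11, slack=0)
Line 16: ['you', 'red'] (min_width=7, slack=4)
Line 17: ['salt'] (min_width=4, slack=7)
Line 18: ['quickly'] (min_width=7, slack=4)
Line 19: ['were', 'cheese'] (min_width=11, slack=0)
Line 20: ['universe'] (min_width=8, slack=3)
Total lines: 20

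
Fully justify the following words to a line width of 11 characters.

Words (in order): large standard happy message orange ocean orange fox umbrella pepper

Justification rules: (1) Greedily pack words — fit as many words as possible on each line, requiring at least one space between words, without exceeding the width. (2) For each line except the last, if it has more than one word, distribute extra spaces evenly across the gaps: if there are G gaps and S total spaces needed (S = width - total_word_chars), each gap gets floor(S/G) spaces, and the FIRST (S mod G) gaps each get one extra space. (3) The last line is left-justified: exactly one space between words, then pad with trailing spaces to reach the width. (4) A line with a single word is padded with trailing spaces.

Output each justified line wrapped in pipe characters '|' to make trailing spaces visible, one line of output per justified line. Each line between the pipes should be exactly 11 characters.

Answer: |large      |
|standard   |
|happy      |
|message    |
|orange     |
|ocean      |
|orange  fox|
|umbrella   |
|pepper     |

Derivation:
Line 1: ['large'] (min_width=5, slack=6)
Line 2: ['standard'] (min_width=8, slack=3)
Line 3: ['happy'] (min_width=5, slack=6)
Line 4: ['message'] (min_width=7, slack=4)
Line 5: ['orange'] (min_width=6, slack=5)
Line 6: ['ocean'] (min_width=5, slack=6)
Line 7: ['orange', 'fox'] (min_width=10, slack=1)
Line 8: ['umbrella'] (min_width=8, slack=3)
Line 9: ['pepper'] (min_width=6, slack=5)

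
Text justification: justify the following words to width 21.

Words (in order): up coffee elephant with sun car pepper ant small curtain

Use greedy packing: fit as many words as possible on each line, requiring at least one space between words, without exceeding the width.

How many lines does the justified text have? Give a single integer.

Line 1: ['up', 'coffee', 'elephant'] (min_width=18, slack=3)
Line 2: ['with', 'sun', 'car', 'pepper'] (min_width=19, slack=2)
Line 3: ['ant', 'small', 'curtain'] (min_width=17, slack=4)
Total lines: 3

Answer: 3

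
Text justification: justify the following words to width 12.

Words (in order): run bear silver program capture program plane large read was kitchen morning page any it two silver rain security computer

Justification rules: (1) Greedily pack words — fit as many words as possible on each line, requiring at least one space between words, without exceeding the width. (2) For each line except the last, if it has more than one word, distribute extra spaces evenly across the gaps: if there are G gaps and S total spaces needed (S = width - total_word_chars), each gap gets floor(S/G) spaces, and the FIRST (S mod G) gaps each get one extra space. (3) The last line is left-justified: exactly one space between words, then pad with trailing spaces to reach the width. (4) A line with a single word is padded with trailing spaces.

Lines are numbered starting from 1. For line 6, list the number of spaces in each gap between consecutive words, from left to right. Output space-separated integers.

Answer: 2

Derivation:
Line 1: ['run', 'bear'] (min_width=8, slack=4)
Line 2: ['silver'] (min_width=6, slack=6)
Line 3: ['program'] (min_width=7, slack=5)
Line 4: ['capture'] (min_width=7, slack=5)
Line 5: ['program'] (min_width=7, slack=5)
Line 6: ['plane', 'large'] (min_width=11, slack=1)
Line 7: ['read', 'was'] (min_width=8, slack=4)
Line 8: ['kitchen'] (min_width=7, slack=5)
Line 9: ['morning', 'page'] (min_width=12, slack=0)
Line 10: ['any', 'it', 'two'] (min_width=10, slack=2)
Line 11: ['silver', 'rain'] (min_width=11, slack=1)
Line 12: ['security'] (min_width=8, slack=4)
Line 13: ['computer'] (min_width=8, slack=4)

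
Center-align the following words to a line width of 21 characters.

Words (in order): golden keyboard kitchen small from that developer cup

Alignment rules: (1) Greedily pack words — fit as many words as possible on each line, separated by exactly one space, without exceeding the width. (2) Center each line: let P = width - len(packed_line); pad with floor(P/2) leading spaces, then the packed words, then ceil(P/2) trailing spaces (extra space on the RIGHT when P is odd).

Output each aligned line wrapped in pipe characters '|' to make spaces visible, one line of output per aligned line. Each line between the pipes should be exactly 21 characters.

Line 1: ['golden', 'keyboard'] (min_width=15, slack=6)
Line 2: ['kitchen', 'small', 'from'] (min_width=18, slack=3)
Line 3: ['that', 'developer', 'cup'] (min_width=18, slack=3)

Answer: |   golden keyboard   |
| kitchen small from  |
| that developer cup  |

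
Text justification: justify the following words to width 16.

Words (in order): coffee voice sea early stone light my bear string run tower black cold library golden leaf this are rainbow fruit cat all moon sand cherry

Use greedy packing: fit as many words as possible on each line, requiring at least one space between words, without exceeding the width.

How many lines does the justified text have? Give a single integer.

Answer: 10

Derivation:
Line 1: ['coffee', 'voice', 'sea'] (min_width=16, slack=0)
Line 2: ['early', 'stone'] (min_width=11, slack=5)
Line 3: ['light', 'my', 'bear'] (min_width=13, slack=3)
Line 4: ['string', 'run', 'tower'] (min_width=16, slack=0)
Line 5: ['black', 'cold'] (min_width=10, slack=6)
Line 6: ['library', 'golden'] (min_width=14, slack=2)
Line 7: ['leaf', 'this', 'are'] (min_width=13, slack=3)
Line 8: ['rainbow', 'fruit'] (min_width=13, slack=3)
Line 9: ['cat', 'all', 'moon'] (min_width=12, slack=4)
Line 10: ['sand', 'cherry'] (min_width=11, slack=5)
Total lines: 10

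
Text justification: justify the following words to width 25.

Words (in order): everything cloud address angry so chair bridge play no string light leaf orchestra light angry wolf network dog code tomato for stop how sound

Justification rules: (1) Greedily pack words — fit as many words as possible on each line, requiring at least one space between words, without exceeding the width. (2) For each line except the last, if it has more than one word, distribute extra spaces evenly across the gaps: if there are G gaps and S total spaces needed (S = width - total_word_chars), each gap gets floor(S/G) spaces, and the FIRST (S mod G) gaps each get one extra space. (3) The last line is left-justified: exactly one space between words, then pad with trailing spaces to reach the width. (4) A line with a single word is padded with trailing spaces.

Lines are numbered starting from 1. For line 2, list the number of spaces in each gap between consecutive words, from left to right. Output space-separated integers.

Line 1: ['everything', 'cloud', 'address'] (min_width=24, slack=1)
Line 2: ['angry', 'so', 'chair', 'bridge'] (min_width=21, slack=4)
Line 3: ['play', 'no', 'string', 'light', 'leaf'] (min_width=25, slack=0)
Line 4: ['orchestra', 'light', 'angry'] (min_width=21, slack=4)
Line 5: ['wolf', 'network', 'dog', 'code'] (min_width=21, slack=4)
Line 6: ['tomato', 'for', 'stop', 'how', 'sound'] (min_width=25, slack=0)

Answer: 3 2 2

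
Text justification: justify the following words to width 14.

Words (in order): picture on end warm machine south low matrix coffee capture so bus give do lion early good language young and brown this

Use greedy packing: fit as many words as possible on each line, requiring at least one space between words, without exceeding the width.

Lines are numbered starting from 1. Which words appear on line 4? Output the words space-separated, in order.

Line 1: ['picture', 'on', 'end'] (min_width=14, slack=0)
Line 2: ['warm', 'machine'] (min_width=12, slack=2)
Line 3: ['south', 'low'] (min_width=9, slack=5)
Line 4: ['matrix', 'coffee'] (min_width=13, slack=1)
Line 5: ['capture', 'so', 'bus'] (min_width=14, slack=0)
Line 6: ['give', 'do', 'lion'] (min_width=12, slack=2)
Line 7: ['early', 'good'] (min_width=10, slack=4)
Line 8: ['language', 'young'] (min_width=14, slack=0)
Line 9: ['and', 'brown', 'this'] (min_width=14, slack=0)

Answer: matrix coffee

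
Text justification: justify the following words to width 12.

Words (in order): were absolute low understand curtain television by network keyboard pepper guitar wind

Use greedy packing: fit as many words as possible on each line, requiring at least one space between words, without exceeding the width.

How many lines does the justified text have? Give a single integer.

Answer: 9

Derivation:
Line 1: ['were'] (min_width=4, slack=8)
Line 2: ['absolute', 'low'] (min_width=12, slack=0)
Line 3: ['understand'] (min_width=10, slack=2)
Line 4: ['curtain'] (min_width=7, slack=5)
Line 5: ['television'] (min_width=10, slack=2)
Line 6: ['by', 'network'] (min_width=10, slack=2)
Line 7: ['keyboard'] (min_width=8, slack=4)
Line 8: ['pepper'] (min_width=6, slack=6)
Line 9: ['guitar', 'wind'] (min_width=11, slack=1)
Total lines: 9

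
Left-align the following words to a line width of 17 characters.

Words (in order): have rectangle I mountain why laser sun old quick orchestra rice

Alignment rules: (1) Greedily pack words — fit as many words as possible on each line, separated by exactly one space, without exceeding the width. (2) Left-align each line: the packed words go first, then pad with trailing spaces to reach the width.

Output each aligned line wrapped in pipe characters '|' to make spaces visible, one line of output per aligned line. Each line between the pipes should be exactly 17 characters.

Answer: |have rectangle I |
|mountain why     |
|laser sun old    |
|quick orchestra  |
|rice             |

Derivation:
Line 1: ['have', 'rectangle', 'I'] (min_width=16, slack=1)
Line 2: ['mountain', 'why'] (min_width=12, slack=5)
Line 3: ['laser', 'sun', 'old'] (min_width=13, slack=4)
Line 4: ['quick', 'orchestra'] (min_width=15, slack=2)
Line 5: ['rice'] (min_width=4, slack=13)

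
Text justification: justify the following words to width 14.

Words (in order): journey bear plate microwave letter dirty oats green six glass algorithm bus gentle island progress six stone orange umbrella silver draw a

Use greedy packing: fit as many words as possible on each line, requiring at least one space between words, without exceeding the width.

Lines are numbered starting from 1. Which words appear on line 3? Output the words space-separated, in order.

Answer: microwave

Derivation:
Line 1: ['journey', 'bear'] (min_width=12, slack=2)
Line 2: ['plate'] (min_width=5, slack=9)
Line 3: ['microwave'] (min_width=9, slack=5)
Line 4: ['letter', 'dirty'] (min_width=12, slack=2)
Line 5: ['oats', 'green', 'six'] (min_width=14, slack=0)
Line 6: ['glass'] (min_width=5, slack=9)
Line 7: ['algorithm', 'bus'] (min_width=13, slack=1)
Line 8: ['gentle', 'island'] (min_width=13, slack=1)
Line 9: ['progress', 'six'] (min_width=12, slack=2)
Line 10: ['stone', 'orange'] (min_width=12, slack=2)
Line 11: ['umbrella'] (min_width=8, slack=6)
Line 12: ['silver', 'draw', 'a'] (min_width=13, slack=1)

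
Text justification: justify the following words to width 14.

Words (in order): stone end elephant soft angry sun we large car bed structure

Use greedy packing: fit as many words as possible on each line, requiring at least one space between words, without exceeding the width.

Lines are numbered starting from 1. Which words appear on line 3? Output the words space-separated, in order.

Answer: angry sun we

Derivation:
Line 1: ['stone', 'end'] (min_width=9, slack=5)
Line 2: ['elephant', 'soft'] (min_width=13, slack=1)
Line 3: ['angry', 'sun', 'we'] (min_width=12, slack=2)
Line 4: ['large', 'car', 'bed'] (min_width=13, slack=1)
Line 5: ['structure'] (min_width=9, slack=5)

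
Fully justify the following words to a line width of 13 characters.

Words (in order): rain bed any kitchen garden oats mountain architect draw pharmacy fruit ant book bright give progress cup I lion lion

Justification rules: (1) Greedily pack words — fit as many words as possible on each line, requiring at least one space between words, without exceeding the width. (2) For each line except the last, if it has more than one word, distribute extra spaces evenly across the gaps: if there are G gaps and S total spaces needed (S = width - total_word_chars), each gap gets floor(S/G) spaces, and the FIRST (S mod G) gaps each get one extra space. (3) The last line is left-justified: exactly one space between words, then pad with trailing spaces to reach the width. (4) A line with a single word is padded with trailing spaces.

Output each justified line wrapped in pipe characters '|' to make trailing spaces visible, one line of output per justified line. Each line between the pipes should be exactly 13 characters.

Answer: |rain  bed any|
|kitchen      |
|garden   oats|
|mountain     |
|architect    |
|draw pharmacy|
|fruit     ant|
|book   bright|
|give progress|
|cup   I  lion|
|lion         |

Derivation:
Line 1: ['rain', 'bed', 'any'] (min_width=12, slack=1)
Line 2: ['kitchen'] (min_width=7, slack=6)
Line 3: ['garden', 'oats'] (min_width=11, slack=2)
Line 4: ['mountain'] (min_width=8, slack=5)
Line 5: ['architect'] (min_width=9, slack=4)
Line 6: ['draw', 'pharmacy'] (min_width=13, slack=0)
Line 7: ['fruit', 'ant'] (min_width=9, slack=4)
Line 8: ['book', 'bright'] (min_width=11, slack=2)
Line 9: ['give', 'progress'] (min_width=13, slack=0)
Line 10: ['cup', 'I', 'lion'] (min_width=10, slack=3)
Line 11: ['lion'] (min_width=4, slack=9)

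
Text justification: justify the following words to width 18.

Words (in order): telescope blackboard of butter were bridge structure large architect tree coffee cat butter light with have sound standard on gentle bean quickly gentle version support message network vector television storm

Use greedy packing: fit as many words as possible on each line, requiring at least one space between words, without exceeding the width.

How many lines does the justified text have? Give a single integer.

Answer: 14

Derivation:
Line 1: ['telescope'] (min_width=9, slack=9)
Line 2: ['blackboard', 'of'] (min_width=13, slack=5)
Line 3: ['butter', 'were', 'bridge'] (min_width=18, slack=0)
Line 4: ['structure', 'large'] (min_width=15, slack=3)
Line 5: ['architect', 'tree'] (min_width=14, slack=4)
Line 6: ['coffee', 'cat', 'butter'] (min_width=17, slack=1)
Line 7: ['light', 'with', 'have'] (min_width=15, slack=3)
Line 8: ['sound', 'standard', 'on'] (min_width=17, slack=1)
Line 9: ['gentle', 'bean'] (min_width=11, slack=7)
Line 10: ['quickly', 'gentle'] (min_width=14, slack=4)
Line 11: ['version', 'support'] (min_width=15, slack=3)
Line 12: ['message', 'network'] (min_width=15, slack=3)
Line 13: ['vector', 'television'] (min_width=17, slack=1)
Line 14: ['storm'] (min_width=5, slack=13)
Total lines: 14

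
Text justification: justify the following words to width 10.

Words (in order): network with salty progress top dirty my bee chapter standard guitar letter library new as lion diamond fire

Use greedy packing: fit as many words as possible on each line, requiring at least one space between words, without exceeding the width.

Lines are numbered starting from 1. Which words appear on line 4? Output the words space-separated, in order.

Line 1: ['network'] (min_width=7, slack=3)
Line 2: ['with', 'salty'] (min_width=10, slack=0)
Line 3: ['progress'] (min_width=8, slack=2)
Line 4: ['top', 'dirty'] (min_width=9, slack=1)
Line 5: ['my', 'bee'] (min_width=6, slack=4)
Line 6: ['chapter'] (min_width=7, slack=3)
Line 7: ['standard'] (min_width=8, slack=2)
Line 8: ['guitar'] (min_width=6, slack=4)
Line 9: ['letter'] (min_width=6, slack=4)
Line 10: ['library'] (min_width=7, slack=3)
Line 11: ['new', 'as'] (min_width=6, slack=4)
Line 12: ['lion'] (min_width=4, slack=6)
Line 13: ['diamond'] (min_width=7, slack=3)
Line 14: ['fire'] (min_width=4, slack=6)

Answer: top dirty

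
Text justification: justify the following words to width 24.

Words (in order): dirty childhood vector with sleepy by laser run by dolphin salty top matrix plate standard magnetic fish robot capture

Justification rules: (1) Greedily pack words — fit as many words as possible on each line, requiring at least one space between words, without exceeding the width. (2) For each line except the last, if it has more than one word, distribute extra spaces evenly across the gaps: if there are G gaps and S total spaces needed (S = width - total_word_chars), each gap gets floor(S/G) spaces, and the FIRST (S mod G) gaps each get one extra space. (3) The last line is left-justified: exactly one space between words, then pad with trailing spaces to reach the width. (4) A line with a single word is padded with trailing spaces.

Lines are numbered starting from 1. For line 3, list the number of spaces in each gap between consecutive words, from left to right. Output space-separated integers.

Answer: 3 2 2

Derivation:
Line 1: ['dirty', 'childhood', 'vector'] (min_width=22, slack=2)
Line 2: ['with', 'sleepy', 'by', 'laser', 'run'] (min_width=24, slack=0)
Line 3: ['by', 'dolphin', 'salty', 'top'] (min_width=20, slack=4)
Line 4: ['matrix', 'plate', 'standard'] (min_width=21, slack=3)
Line 5: ['magnetic', 'fish', 'robot'] (min_width=19, slack=5)
Line 6: ['capture'] (min_width=7, slack=17)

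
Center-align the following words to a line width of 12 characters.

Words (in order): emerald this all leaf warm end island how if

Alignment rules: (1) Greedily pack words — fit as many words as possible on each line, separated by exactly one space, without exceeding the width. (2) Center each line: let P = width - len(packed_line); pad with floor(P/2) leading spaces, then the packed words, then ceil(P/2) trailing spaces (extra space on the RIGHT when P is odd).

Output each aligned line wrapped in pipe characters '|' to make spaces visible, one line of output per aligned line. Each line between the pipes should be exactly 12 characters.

Line 1: ['emerald', 'this'] (min_width=12, slack=0)
Line 2: ['all', 'leaf'] (min_width=8, slack=4)
Line 3: ['warm', 'end'] (min_width=8, slack=4)
Line 4: ['island', 'how'] (min_width=10, slack=2)
Line 5: ['if'] (min_width=2, slack=10)

Answer: |emerald this|
|  all leaf  |
|  warm end  |
| island how |
|     if     |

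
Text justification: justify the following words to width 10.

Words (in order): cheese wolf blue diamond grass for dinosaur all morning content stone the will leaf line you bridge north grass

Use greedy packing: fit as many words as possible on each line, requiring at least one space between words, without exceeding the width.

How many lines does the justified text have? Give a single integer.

Answer: 14

Derivation:
Line 1: ['cheese'] (min_width=6, slack=4)
Line 2: ['wolf', 'blue'] (min_width=9, slack=1)
Line 3: ['diamond'] (min_width=7, slack=3)
Line 4: ['grass', 'for'] (min_width=9, slack=1)
Line 5: ['dinosaur'] (min_width=8, slack=2)
Line 6: ['all'] (min_width=3, slack=7)
Line 7: ['morning'] (min_width=7, slack=3)
Line 8: ['content'] (min_width=7, slack=3)
Line 9: ['stone', 'the'] (min_width=9, slack=1)
Line 10: ['will', 'leaf'] (min_width=9, slack=1)
Line 11: ['line', 'you'] (min_width=8, slack=2)
Line 12: ['bridge'] (min_width=6, slack=4)
Line 13: ['north'] (min_width=5, slack=5)
Line 14: ['grass'] (min_width=5, slack=5)
Total lines: 14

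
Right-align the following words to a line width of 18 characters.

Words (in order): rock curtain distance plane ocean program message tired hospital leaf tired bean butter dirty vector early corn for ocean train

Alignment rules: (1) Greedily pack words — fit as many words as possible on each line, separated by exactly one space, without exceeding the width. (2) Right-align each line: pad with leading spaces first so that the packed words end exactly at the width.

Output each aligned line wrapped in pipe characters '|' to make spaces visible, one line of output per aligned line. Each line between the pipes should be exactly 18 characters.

Answer: |      rock curtain|
|    distance plane|
|     ocean program|
|     message tired|
|     hospital leaf|
| tired bean butter|
|dirty vector early|
|    corn for ocean|
|             train|

Derivation:
Line 1: ['rock', 'curtain'] (min_width=12, slack=6)
Line 2: ['distance', 'plane'] (min_width=14, slack=4)
Line 3: ['ocean', 'program'] (min_width=13, slack=5)
Line 4: ['message', 'tired'] (min_width=13, slack=5)
Line 5: ['hospital', 'leaf'] (min_width=13, slack=5)
Line 6: ['tired', 'bean', 'butter'] (min_width=17, slack=1)
Line 7: ['dirty', 'vector', 'early'] (min_width=18, slack=0)
Line 8: ['corn', 'for', 'ocean'] (min_width=14, slack=4)
Line 9: ['train'] (min_width=5, slack=13)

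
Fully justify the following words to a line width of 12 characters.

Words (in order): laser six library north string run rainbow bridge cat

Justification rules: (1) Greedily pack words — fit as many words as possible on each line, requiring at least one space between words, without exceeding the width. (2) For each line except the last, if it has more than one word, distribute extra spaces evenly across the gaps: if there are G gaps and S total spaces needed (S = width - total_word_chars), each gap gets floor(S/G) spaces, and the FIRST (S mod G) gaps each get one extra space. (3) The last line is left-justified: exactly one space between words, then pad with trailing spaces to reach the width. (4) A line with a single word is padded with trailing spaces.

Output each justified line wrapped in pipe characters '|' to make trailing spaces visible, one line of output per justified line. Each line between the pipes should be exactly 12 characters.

Answer: |laser    six|
|library     |
|north string|
|run  rainbow|
|bridge cat  |

Derivation:
Line 1: ['laser', 'six'] (min_width=9, slack=3)
Line 2: ['library'] (min_width=7, slack=5)
Line 3: ['north', 'string'] (min_width=12, slack=0)
Line 4: ['run', 'rainbow'] (min_width=11, slack=1)
Line 5: ['bridge', 'cat'] (min_width=10, slack=2)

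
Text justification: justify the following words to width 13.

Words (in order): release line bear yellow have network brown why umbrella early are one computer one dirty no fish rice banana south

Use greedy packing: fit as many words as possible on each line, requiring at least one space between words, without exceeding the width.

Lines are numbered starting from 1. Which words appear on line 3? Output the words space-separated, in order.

Line 1: ['release', 'line'] (min_width=12, slack=1)
Line 2: ['bear', 'yellow'] (min_width=11, slack=2)
Line 3: ['have', 'network'] (min_width=12, slack=1)
Line 4: ['brown', 'why'] (min_width=9, slack=4)
Line 5: ['umbrella'] (min_width=8, slack=5)
Line 6: ['early', 'are', 'one'] (min_width=13, slack=0)
Line 7: ['computer', 'one'] (min_width=12, slack=1)
Line 8: ['dirty', 'no', 'fish'] (min_width=13, slack=0)
Line 9: ['rice', 'banana'] (min_width=11, slack=2)
Line 10: ['south'] (min_width=5, slack=8)

Answer: have network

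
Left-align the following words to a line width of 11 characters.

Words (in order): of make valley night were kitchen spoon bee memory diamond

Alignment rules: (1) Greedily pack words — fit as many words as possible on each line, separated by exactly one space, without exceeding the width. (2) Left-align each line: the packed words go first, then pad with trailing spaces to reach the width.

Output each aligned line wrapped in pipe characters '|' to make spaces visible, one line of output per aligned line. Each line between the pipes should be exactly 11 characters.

Line 1: ['of', 'make'] (min_width=7, slack=4)
Line 2: ['valley'] (min_width=6, slack=5)
Line 3: ['night', 'were'] (min_width=10, slack=1)
Line 4: ['kitchen'] (min_width=7, slack=4)
Line 5: ['spoon', 'bee'] (min_width=9, slack=2)
Line 6: ['memory'] (min_width=6, slack=5)
Line 7: ['diamond'] (min_width=7, slack=4)

Answer: |of make    |
|valley     |
|night were |
|kitchen    |
|spoon bee  |
|memory     |
|diamond    |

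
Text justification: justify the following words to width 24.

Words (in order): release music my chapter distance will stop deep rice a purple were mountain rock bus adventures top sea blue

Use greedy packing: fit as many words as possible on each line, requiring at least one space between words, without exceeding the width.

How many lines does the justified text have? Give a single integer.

Answer: 5

Derivation:
Line 1: ['release', 'music', 'my', 'chapter'] (min_width=24, slack=0)
Line 2: ['distance', 'will', 'stop', 'deep'] (min_width=23, slack=1)
Line 3: ['rice', 'a', 'purple', 'were'] (min_width=18, slack=6)
Line 4: ['mountain', 'rock', 'bus'] (min_width=17, slack=7)
Line 5: ['adventures', 'top', 'sea', 'blue'] (min_width=23, slack=1)
Total lines: 5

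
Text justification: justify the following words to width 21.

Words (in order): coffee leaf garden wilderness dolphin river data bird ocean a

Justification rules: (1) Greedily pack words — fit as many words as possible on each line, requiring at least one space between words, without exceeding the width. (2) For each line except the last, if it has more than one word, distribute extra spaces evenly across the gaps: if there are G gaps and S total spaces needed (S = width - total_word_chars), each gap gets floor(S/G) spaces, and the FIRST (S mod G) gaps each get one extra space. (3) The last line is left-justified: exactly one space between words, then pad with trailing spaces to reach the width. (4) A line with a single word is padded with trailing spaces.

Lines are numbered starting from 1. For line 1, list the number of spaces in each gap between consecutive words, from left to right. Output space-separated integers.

Line 1: ['coffee', 'leaf', 'garden'] (min_width=18, slack=3)
Line 2: ['wilderness', 'dolphin'] (min_width=18, slack=3)
Line 3: ['river', 'data', 'bird', 'ocean'] (min_width=21, slack=0)
Line 4: ['a'] (min_width=1, slack=20)

Answer: 3 2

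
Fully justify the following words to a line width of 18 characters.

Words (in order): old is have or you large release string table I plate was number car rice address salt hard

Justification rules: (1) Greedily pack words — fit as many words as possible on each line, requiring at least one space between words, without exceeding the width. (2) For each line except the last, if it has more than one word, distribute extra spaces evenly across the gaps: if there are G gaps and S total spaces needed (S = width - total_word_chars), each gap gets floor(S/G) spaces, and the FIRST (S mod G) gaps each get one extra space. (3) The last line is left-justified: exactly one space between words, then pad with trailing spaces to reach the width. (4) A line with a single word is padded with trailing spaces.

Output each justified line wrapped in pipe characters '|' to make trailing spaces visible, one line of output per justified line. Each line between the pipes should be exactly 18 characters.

Answer: |old is have or you|
|large      release|
|string   table   I|
|plate  was  number|
|car  rice  address|
|salt hard         |

Derivation:
Line 1: ['old', 'is', 'have', 'or', 'you'] (min_width=18, slack=0)
Line 2: ['large', 'release'] (min_width=13, slack=5)
Line 3: ['string', 'table', 'I'] (min_width=14, slack=4)
Line 4: ['plate', 'was', 'number'] (min_width=16, slack=2)
Line 5: ['car', 'rice', 'address'] (min_width=16, slack=2)
Line 6: ['salt', 'hard'] (min_width=9, slack=9)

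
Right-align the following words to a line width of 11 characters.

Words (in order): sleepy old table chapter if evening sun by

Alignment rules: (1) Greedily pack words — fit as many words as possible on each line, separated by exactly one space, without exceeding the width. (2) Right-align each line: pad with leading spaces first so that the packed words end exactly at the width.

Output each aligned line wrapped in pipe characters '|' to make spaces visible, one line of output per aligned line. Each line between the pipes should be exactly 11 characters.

Answer: | sleepy old|
|      table|
| chapter if|
|evening sun|
|         by|

Derivation:
Line 1: ['sleepy', 'old'] (min_width=10, slack=1)
Line 2: ['table'] (min_width=5, slack=6)
Line 3: ['chapter', 'if'] (min_width=10, slack=1)
Line 4: ['evening', 'sun'] (min_width=11, slack=0)
Line 5: ['by'] (min_width=2, slack=9)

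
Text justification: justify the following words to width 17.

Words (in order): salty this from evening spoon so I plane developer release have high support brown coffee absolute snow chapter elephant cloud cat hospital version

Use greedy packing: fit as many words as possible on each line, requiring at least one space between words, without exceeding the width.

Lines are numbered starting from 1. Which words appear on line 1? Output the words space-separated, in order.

Answer: salty this from

Derivation:
Line 1: ['salty', 'this', 'from'] (min_width=15, slack=2)
Line 2: ['evening', 'spoon', 'so'] (min_width=16, slack=1)
Line 3: ['I', 'plane', 'developer'] (min_width=17, slack=0)
Line 4: ['release', 'have', 'high'] (min_width=17, slack=0)
Line 5: ['support', 'brown'] (min_width=13, slack=4)
Line 6: ['coffee', 'absolute'] (min_width=15, slack=2)
Line 7: ['snow', 'chapter'] (min_width=12, slack=5)
Line 8: ['elephant', 'cloud'] (min_width=14, slack=3)
Line 9: ['cat', 'hospital'] (min_width=12, slack=5)
Line 10: ['version'] (min_width=7, slack=10)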